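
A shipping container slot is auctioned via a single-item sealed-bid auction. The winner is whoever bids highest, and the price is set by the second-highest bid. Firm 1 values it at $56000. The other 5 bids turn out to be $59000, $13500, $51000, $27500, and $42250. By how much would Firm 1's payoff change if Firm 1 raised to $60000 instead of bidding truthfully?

The highest competing bid is $59000.
Bidding truthfully at $56000: the top bid is $59000 (a rival), so Firm 1 loses. Payoff = $0.
Bidding $60000: Firm 1 has the top bid, wins, and pays the second-highest bid $59000. Payoff = $56000 − $59000 = -$3000.
Change = -$3000 − $0 = -$3000.

Payoff change: -$3000.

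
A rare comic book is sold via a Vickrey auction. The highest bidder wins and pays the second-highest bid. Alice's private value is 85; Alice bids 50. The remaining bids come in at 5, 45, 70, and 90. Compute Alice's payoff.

Highest competing bid: 90.
Alice's bid 50 is not the highest, so Alice loses, pays nothing, and earns zero payoff.

Alice's payoff: 0.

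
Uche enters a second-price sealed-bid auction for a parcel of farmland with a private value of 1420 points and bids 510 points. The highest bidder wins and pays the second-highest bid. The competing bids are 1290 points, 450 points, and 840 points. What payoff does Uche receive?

Payoff = 0 points.

Highest competing bid: 1290 points.
Uche's bid 510 points is not the highest, so Uche loses, pays nothing, and earns zero payoff.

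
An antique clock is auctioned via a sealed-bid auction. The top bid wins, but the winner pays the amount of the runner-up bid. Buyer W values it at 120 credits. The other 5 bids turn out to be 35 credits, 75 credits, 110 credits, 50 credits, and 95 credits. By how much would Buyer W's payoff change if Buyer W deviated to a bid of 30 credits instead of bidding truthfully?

The highest competing bid is 110 credits.
Bidding truthfully at 120 credits: Buyer W has the top bid, wins, and pays the second-highest bid 110 credits. Payoff = 120 credits − 110 credits = 10 credits.
Bidding 30 credits: the top bid is 110 credits (a rival), so Buyer W loses. Payoff = 0 credits.
Change = 0 credits − 10 credits = -10 credits.

-10 credits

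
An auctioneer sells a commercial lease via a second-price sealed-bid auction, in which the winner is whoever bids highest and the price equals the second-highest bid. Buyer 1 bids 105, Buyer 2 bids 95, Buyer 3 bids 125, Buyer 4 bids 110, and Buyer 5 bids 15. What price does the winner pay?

110

Bids in descending order: Buyer 3 125; Buyer 4 110; Buyer 1 105; Buyer 2 95; Buyer 5 15.
Buyer 3 is the highest bidder, so Buyer 3 wins.
Under the second-price rule, the price is the second-highest bid: 110.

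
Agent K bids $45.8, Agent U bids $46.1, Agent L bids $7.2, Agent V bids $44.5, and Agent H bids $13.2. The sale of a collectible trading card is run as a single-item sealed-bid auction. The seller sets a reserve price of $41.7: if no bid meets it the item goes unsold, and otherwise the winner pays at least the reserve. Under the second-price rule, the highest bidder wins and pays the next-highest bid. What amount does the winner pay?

The winner pays $45.8.

Ordered from highest: Agent U $46.1; Agent K $45.8; Agent V $44.5; Agent H $13.2; Agent L $7.2.
Agent U has the highest bid, so Agent U wins.
The second-highest bid is $45.8, which exceeds the reserve, so that sets the price.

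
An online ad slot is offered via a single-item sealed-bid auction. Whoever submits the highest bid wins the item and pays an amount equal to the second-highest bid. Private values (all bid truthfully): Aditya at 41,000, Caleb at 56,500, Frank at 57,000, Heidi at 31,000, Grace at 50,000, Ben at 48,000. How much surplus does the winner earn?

Surplus = 500.

Ordered from highest: Frank 57,000 > Caleb 56,500 > Grace 50,000 > Ben 48,000 > Aditya 41,000 > Heidi 31,000.
Frank wins with the top bid and pays the second-highest, 56,500.
Surplus = 57,000 − 56,500 = 500.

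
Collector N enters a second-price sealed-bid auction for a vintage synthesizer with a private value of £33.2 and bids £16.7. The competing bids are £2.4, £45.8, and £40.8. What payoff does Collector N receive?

Highest competing bid: £45.8.
Collector N's bid £16.7 is not the highest, so Collector N loses, pays nothing, and earns zero payoff.

Payoff = £0.0.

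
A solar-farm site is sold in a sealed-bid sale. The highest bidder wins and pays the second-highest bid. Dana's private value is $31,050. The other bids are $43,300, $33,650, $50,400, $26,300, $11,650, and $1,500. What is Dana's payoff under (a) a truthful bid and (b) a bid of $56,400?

(a) $0  (b) -$19,350

The highest competing bid is $50,400.
Bidding truthfully at $31,050: the top bid is $50,400 (a rival), so Dana loses. Payoff = $0.
Bidding $56,400: Dana has the top bid, wins, and pays the second-highest bid $50,400. Payoff = $31,050 − $50,400 = -$19,350.
Deviating from a truthful bid can only lose payoff in a second-price auction — never gain.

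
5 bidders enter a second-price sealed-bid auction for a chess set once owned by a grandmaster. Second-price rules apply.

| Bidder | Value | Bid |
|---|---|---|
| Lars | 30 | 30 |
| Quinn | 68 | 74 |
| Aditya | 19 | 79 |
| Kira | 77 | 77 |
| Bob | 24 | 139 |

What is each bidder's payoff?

Bids in descending order: Bob 139; Aditya 79; Kira 77; Quinn 74; Lars 30.
Bob has the top bid and wins; the price is the second-highest bid, 79.
Bob's payoff = 24 − 79 = -55. All other bidders lose, so their payoff is 0.

Lars 0, Quinn 0, Aditya 0, Kira 0, Bob -55.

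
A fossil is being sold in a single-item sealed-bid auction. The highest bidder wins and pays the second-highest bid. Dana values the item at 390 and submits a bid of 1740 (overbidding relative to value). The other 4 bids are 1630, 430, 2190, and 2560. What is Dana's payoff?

Payoff = 0.

Highest competing bid: 2560.
Dana's bid 1740 is not the highest, so Dana loses, pays nothing, and earns zero payoff.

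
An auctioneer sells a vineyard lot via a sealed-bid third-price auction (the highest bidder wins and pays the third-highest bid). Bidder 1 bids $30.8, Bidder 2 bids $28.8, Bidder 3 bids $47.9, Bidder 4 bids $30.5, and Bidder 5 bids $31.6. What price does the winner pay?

The winner pays $30.8.

Ordered from highest: Bidder 3 $47.9, then Bidder 5 $31.6, then Bidder 1 $30.8, then Bidder 4 $30.5, then Bidder 2 $28.8.
Bidder 3 is the highest bidder, so Bidder 3 wins.
Under the third-price rule, the price is the third-highest bid: $30.8.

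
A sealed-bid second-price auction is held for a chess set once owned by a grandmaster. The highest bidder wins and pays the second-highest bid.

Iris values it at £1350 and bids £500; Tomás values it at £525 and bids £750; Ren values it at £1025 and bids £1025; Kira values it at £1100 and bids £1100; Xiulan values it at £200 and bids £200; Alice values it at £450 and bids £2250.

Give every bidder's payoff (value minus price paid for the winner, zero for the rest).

Sorted high to low: Alice £2250, then Kira £1100, then Ren £1025, then Tomás £750, then Iris £500, then Xiulan £200.
Alice has the top bid and wins; the price is the second-highest bid, £1100.
Alice's payoff = £450 − £1100 = -£650. All other bidders lose, so their payoff is 0.

Iris £0, Tomás £0, Ren £0, Kira £0, Xiulan £0, Alice -£650.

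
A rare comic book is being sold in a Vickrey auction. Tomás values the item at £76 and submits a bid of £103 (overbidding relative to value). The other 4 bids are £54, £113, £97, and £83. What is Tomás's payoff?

£0

Highest competing bid: £113.
Tomás's bid £103 is not the highest, so Tomás loses, pays nothing, and earns zero payoff.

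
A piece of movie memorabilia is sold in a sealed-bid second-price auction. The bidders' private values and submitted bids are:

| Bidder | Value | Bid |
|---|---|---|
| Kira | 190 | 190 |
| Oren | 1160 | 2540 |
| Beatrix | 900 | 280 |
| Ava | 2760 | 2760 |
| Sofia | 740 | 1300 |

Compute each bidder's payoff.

Payoffs: Kira 0, Oren 0, Beatrix 0, Ava 220, Sofia 0.

Ordered from highest: Ava 2760 > Oren 2540 > Sofia 1300 > Beatrix 280 > Kira 190.
Ava has the top bid and wins; the price is the second-highest bid, 2540.
Ava's payoff = 2760 − 2540 = 220. All other bidders lose, so their payoff is 0.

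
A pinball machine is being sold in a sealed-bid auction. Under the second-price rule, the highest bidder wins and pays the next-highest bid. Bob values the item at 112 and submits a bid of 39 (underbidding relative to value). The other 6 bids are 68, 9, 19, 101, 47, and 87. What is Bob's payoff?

Payoff = 0.

Highest competing bid: 101.
Bob's bid 39 is not the highest, so Bob loses, pays nothing, and earns zero payoff.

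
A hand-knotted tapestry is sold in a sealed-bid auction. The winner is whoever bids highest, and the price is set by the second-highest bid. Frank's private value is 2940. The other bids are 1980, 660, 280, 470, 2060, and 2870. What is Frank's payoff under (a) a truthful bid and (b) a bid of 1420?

The highest competing bid is 2870.
Bidding truthfully at 2940: Frank has the top bid, wins, and pays the second-highest bid 2870. Payoff = 2940 − 2870 = 70.
Bidding 1420: the top bid is 2870 (a rival), so Frank loses. Payoff = 0.

(a) 70  (b) 0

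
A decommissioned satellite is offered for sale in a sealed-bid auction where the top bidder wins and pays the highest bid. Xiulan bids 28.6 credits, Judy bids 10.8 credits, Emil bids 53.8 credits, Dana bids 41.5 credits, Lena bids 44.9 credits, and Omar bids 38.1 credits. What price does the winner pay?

Ordered from highest: Emil 53.8 credits, then Lena 44.9 credits, then Dana 41.5 credits, then Omar 38.1 credits, then Xiulan 28.6 credits, then Judy 10.8 credits.
Emil is the highest bidder, so Emil wins.
Under the first-price rule, the price is the highest bid: 53.8 credits.

53.8 credits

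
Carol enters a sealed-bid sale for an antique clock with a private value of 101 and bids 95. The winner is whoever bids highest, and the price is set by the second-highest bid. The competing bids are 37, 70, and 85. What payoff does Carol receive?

Payoff = 16.

Highest competing bid: 85.
Carol's bid 95 is the highest overall, so Carol wins and pays the second-highest bid, 85.
Payoff = value − price = 101 − 85 = 16.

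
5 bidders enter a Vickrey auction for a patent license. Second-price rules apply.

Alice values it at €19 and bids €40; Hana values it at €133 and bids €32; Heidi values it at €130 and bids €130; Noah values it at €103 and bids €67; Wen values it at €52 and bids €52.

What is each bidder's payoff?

Payoffs: Alice €0, Hana €0, Heidi €63, Noah €0, Wen €0.

Ranking the bids: Heidi €130, then Noah €67, then Wen €52, then Alice €40, then Hana €32.
Heidi has the top bid and wins; the price is the second-highest bid, €67.
Heidi's payoff = €130 − €67 = €63. All other bidders lose, so their payoff is 0.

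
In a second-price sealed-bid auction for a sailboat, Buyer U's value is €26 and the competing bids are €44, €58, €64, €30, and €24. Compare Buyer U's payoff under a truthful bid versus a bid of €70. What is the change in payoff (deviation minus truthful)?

The highest competing bid is €64.
Bidding truthfully at €26: the top bid is €64 (a rival), so Buyer U loses. Payoff = €0.
Bidding €70: Buyer U has the top bid, wins, and pays the second-highest bid €64. Payoff = €26 − €64 = -€38.
Change = -€38 − €0 = -€38.

Payoff change: -€38.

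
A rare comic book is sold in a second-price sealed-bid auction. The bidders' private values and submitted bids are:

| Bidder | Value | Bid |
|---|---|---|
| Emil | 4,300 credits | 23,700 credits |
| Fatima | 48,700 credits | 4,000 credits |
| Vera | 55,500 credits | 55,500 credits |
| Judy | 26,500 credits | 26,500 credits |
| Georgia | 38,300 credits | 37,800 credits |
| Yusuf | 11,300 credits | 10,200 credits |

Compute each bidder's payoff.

Payoffs: Emil 0 credits, Fatima 0 credits, Vera 17,700 credits, Judy 0 credits, Georgia 0 credits, Yusuf 0 credits.

Ordered from highest: Vera 55,500 credits, then Georgia 37,800 credits, then Judy 26,500 credits, then Emil 23,700 credits, then Yusuf 10,200 credits, then Fatima 4,000 credits.
Vera has the top bid and wins; the price is the second-highest bid, 37,800 credits.
Vera's payoff = 55,500 credits − 37,800 credits = 17,700 credits. All other bidders lose, so their payoff is 0.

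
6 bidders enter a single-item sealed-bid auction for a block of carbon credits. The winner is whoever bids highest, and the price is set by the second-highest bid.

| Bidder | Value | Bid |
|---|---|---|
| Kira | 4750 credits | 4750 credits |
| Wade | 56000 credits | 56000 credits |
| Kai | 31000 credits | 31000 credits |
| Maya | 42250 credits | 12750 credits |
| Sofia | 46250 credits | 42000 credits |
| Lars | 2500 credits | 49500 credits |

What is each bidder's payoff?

Sorted high to low: Wade 56000 credits, then Lars 49500 credits, then Sofia 42000 credits, then Kai 31000 credits, then Maya 12750 credits, then Kira 4750 credits.
Wade has the top bid and wins; the price is the second-highest bid, 49500 credits.
Wade's payoff = 56000 credits − 49500 credits = 6500 credits. All other bidders lose, so their payoff is 0.

Kira 0 credits, Wade 6500 credits, Kai 0 credits, Maya 0 credits, Sofia 0 credits, Lars 0 credits.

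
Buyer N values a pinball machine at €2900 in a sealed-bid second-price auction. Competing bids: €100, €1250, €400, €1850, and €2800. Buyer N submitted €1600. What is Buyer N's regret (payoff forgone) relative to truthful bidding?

€100

The highest competing bid is €2800.
Bidding truthfully at €2900: Buyer N has the top bid, wins, and pays the second-highest bid €2800. Payoff = €2900 − €2800 = €100.
Bidding €1600: the top bid is €2800 (a rival), so Buyer N loses. Payoff = €0.
Regret = truthful payoff − actual payoff = €100 − €0 = €100.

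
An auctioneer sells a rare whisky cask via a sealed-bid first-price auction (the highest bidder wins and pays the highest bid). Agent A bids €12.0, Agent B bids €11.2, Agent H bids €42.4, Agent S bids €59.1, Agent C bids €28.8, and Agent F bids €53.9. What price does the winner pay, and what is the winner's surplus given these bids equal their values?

Bids in descending order: Agent S €59.1; Agent F €53.9; Agent H €42.4; Agent C €28.8; Agent A €12.0; Agent B €11.2.
Agent S is the highest bidder, so Agent S wins.
Under the first-price rule, the price is the highest bid: €59.1.
Surplus = €59.1 − €59.1 = €0.0.

The winner pays €59.1 for a surplus of €0.0.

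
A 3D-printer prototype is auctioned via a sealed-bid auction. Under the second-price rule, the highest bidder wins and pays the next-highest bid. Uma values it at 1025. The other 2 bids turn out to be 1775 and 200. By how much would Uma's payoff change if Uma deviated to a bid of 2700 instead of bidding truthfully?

Change in payoff: -750.

The highest competing bid is 1775.
Bidding truthfully at 1025: the top bid is 1775 (a rival), so Uma loses. Payoff = 0.
Bidding 2700: Uma has the top bid, wins, and pays the second-highest bid 1775. Payoff = 1025 − 1775 = -750.
Change = -750 − 0 = -750.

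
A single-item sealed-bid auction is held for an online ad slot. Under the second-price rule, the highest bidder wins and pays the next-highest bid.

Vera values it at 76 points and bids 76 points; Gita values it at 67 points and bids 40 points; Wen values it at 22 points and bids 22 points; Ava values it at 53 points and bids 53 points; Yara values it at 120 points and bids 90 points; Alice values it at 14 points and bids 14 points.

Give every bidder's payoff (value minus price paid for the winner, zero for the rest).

Ordered from highest: Yara 90 points, then Vera 76 points, then Ava 53 points, then Gita 40 points, then Wen 22 points, then Alice 14 points.
Yara has the top bid and wins; the price is the second-highest bid, 76 points.
Yara's payoff = 120 points − 76 points = 44 points. All other bidders lose, so their payoff is 0.

Payoffs: Vera 0 points, Gita 0 points, Wen 0 points, Ava 0 points, Yara 44 points, Alice 0 points.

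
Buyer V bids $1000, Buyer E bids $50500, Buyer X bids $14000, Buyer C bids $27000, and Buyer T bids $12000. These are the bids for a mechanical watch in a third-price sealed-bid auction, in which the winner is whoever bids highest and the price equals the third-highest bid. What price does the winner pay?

$14000

Sorted high to low: Buyer E $50500 > Buyer C $27000 > Buyer X $14000 > Buyer T $12000 > Buyer V $1000.
Buyer E is the highest bidder, so Buyer E wins.
Under the third-price rule, the price is the third-highest bid: $14000.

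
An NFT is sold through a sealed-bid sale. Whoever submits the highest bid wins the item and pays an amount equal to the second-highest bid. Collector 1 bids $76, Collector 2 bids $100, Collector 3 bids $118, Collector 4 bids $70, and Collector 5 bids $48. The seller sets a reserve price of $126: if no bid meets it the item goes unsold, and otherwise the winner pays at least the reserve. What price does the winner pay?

unsold

Bids in descending order: Collector 3 $118 > Collector 2 $100 > Collector 1 $76 > Collector 4 $70 > Collector 5 $48.
The top bid $118 is below the reserve $126, so the item goes unsold and nothing is paid.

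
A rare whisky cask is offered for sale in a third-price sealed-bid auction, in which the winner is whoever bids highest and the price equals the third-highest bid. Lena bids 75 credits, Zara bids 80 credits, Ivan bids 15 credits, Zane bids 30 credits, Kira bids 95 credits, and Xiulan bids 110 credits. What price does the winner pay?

80 credits

Bids in descending order: Xiulan 110 credits > Kira 95 credits > Zara 80 credits > Lena 75 credits > Zane 30 credits > Ivan 15 credits.
Xiulan is the highest bidder, so Xiulan wins.
Under the third-price rule, the price is the third-highest bid: 80 credits.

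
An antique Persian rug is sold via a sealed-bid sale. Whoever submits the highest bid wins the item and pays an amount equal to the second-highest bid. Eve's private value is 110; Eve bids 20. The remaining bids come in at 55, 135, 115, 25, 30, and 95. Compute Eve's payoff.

Highest competing bid: 135.
Eve's bid 20 is not the highest, so Eve loses, pays nothing, and earns zero payoff.

Payoff = 0.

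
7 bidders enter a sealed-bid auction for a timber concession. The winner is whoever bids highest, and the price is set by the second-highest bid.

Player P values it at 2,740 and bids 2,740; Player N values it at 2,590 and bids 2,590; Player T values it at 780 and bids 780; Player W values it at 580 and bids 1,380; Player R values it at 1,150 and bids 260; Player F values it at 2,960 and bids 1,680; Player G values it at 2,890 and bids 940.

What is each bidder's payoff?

Payoffs: Player P 150, Player N 0, Player T 0, Player W 0, Player R 0, Player F 0, Player G 0.

Ordered from highest: Player P 2,740 > Player N 2,590 > Player F 1,680 > Player W 1,380 > Player G 940 > Player T 780 > Player R 260.
Player P has the top bid and wins; the price is the second-highest bid, 2,590.
Player P's payoff = 2,740 − 2,590 = 150. All other bidders lose, so their payoff is 0.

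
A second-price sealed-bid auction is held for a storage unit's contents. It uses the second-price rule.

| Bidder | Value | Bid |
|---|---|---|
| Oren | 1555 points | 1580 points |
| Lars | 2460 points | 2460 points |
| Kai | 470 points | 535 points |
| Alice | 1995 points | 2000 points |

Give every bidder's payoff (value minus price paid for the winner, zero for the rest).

Ordered from highest: Lars 2460 points > Alice 2000 points > Oren 1580 points > Kai 535 points.
Lars has the top bid and wins; the price is the second-highest bid, 2000 points.
Lars's payoff = 2460 points − 2000 points = 460 points. All other bidders lose, so their payoff is 0.

Payoffs: Oren 0 points, Lars 460 points, Kai 0 points, Alice 0 points.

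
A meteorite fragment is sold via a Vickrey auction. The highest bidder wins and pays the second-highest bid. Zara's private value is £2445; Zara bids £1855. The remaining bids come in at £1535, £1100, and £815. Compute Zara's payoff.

Payoff = £910.

Highest competing bid: £1535.
Zara's bid £1855 is the highest overall, so Zara wins and pays the second-highest bid, £1535.
Payoff = value − price = £2445 − £1535 = £910.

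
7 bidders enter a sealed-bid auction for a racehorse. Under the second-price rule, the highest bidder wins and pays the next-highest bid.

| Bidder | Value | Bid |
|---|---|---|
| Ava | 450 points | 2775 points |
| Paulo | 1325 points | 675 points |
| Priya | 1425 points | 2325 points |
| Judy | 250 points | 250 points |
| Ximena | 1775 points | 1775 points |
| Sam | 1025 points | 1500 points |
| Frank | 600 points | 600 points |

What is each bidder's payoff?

Ordered from highest: Ava 2775 points > Priya 2325 points > Ximena 1775 points > Sam 1500 points > Paulo 675 points > Frank 600 points > Judy 250 points.
Ava has the top bid and wins; the price is the second-highest bid, 2325 points.
Ava's payoff = 450 points − 2325 points = -1875 points. All other bidders lose, so their payoff is 0.

Ava -1875 points, Paulo 0 points, Priya 0 points, Judy 0 points, Ximena 0 points, Sam 0 points, Frank 0 points.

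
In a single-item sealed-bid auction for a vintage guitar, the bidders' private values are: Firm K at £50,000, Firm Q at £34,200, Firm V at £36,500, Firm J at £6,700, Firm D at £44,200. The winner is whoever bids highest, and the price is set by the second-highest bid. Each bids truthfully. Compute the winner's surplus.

Sorted high to low: Firm K £50,000 > Firm D £44,200 > Firm V £36,500 > Firm Q £34,200 > Firm J £6,700.
Firm K wins with the top bid and pays the second-highest, £44,200.
Surplus = £50,000 − £44,200 = £5,800.

Winner's surplus: £5,800.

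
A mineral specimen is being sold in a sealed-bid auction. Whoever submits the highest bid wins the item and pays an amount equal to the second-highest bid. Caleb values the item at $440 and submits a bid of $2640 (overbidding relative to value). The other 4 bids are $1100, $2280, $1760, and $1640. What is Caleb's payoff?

Payoff = -$1840.

Highest competing bid: $2280.
Caleb's bid $2640 is the highest overall, so Caleb wins and pays the second-highest bid, $2280.
Payoff = value − price = $440 − $2280 = -$1840.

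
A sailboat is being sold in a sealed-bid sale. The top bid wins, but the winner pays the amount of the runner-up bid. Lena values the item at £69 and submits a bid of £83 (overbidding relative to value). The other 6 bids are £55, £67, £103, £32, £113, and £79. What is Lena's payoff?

Highest competing bid: £113.
Lena's bid £83 is not the highest, so Lena loses, pays nothing, and earns zero payoff.

£0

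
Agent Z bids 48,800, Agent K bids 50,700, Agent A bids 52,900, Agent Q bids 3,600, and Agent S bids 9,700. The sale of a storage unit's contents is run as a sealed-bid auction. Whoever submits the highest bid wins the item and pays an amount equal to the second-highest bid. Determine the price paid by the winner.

Ranking the bids: Agent A 52,900; Agent K 50,700; Agent Z 48,800; Agent S 9,700; Agent Q 3,600.
Agent A has the highest bid, so Agent A wins.
The second-highest bid is 50,700, so that is what Agent A pays.

50,700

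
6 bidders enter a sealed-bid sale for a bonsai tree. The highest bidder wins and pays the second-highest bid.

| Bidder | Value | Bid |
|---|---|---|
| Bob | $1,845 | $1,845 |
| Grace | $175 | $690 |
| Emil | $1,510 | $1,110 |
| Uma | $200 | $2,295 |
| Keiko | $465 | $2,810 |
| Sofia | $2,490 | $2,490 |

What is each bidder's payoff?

Payoffs: Bob $0, Grace $0, Emil $0, Uma $0, Keiko -$2,025, Sofia $0.

Ranking the bids: Keiko $2,810, then Sofia $2,490, then Uma $2,295, then Bob $1,845, then Emil $1,110, then Grace $690.
Keiko has the top bid and wins; the price is the second-highest bid, $2,490.
Keiko's payoff = $465 − $2,490 = -$2,025. All other bidders lose, so their payoff is 0.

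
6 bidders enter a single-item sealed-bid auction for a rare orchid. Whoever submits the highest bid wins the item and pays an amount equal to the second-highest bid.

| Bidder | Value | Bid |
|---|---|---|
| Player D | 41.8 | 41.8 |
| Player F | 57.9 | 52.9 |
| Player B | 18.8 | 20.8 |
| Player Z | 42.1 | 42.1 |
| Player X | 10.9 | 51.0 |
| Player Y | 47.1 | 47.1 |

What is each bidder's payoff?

Player D 0.0, Player F 6.9, Player B 0.0, Player Z 0.0, Player X 0.0, Player Y 0.0.

Ordered from highest: Player F 52.9 > Player X 51.0 > Player Y 47.1 > Player Z 42.1 > Player D 41.8 > Player B 20.8.
Player F has the top bid and wins; the price is the second-highest bid, 51.0.
Player F's payoff = 57.9 − 51.0 = 6.9. All other bidders lose, so their payoff is 0.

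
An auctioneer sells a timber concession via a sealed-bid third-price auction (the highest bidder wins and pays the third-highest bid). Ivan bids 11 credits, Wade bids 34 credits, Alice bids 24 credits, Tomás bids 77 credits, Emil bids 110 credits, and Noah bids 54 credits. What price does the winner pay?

Bids in descending order: Emil 110 credits, then Tomás 77 credits, then Noah 54 credits, then Wade 34 credits, then Alice 24 credits, then Ivan 11 credits.
Emil is the highest bidder, so Emil wins.
Under the third-price rule, the price is the third-highest bid: 54 credits.

Price paid: 54 credits.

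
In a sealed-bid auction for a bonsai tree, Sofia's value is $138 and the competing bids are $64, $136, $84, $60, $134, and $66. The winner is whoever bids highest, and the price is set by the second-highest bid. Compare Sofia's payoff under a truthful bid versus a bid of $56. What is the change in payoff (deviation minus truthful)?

Payoff change: -$2.

The highest competing bid is $136.
Bidding truthfully at $138: Sofia has the top bid, wins, and pays the second-highest bid $136. Payoff = $138 − $136 = $2.
Bidding $56: the top bid is $136 (a rival), so Sofia loses. Payoff = $0.
Change = $0 − $2 = -$2.
This is the dominant-strategy logic: truthful bidding weakly beats any alternative.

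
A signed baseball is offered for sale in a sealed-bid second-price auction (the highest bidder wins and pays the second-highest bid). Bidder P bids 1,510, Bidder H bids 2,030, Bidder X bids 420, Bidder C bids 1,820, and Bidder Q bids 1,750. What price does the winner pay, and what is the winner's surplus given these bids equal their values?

Sorted high to low: Bidder H 2,030 > Bidder C 1,820 > Bidder Q 1,750 > Bidder P 1,510 > Bidder X 420.
Bidder H is the highest bidder, so Bidder H wins.
Under the second-price rule, the price is the second-highest bid: 1,820.
Surplus = 2,030 − 1,820 = 210.

Price 1,820; surplus 210.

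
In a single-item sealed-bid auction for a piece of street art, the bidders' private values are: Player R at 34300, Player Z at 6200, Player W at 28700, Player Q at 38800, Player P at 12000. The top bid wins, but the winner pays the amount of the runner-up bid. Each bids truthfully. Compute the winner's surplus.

Winner's surplus: 4500.

Ordered from highest: Player Q 38800, then Player R 34300, then Player W 28700, then Player P 12000, then Player Z 6200.
Player Q wins with the top bid and pays the second-highest, 34300.
Surplus = 38800 − 34300 = 4500.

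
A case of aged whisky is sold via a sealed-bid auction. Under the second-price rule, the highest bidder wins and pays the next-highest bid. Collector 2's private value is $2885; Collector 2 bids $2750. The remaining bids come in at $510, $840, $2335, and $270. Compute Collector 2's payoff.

The bidder's payoff: $550.

Highest competing bid: $2335.
Collector 2's bid $2750 is the highest overall, so Collector 2 wins and pays the second-highest bid, $2335.
Payoff = value − price = $2885 − $2335 = $550.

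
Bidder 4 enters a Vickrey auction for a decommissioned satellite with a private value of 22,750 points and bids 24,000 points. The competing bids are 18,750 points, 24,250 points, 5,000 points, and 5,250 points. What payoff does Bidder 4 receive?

Highest competing bid: 24,250 points.
Bidder 4's bid 24,000 points is not the highest, so Bidder 4 loses, pays nothing, and earns zero payoff.

The bidder's payoff: 0 points.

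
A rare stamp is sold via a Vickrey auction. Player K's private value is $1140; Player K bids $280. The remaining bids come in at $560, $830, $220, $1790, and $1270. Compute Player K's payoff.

Payoff = $0.

Highest competing bid: $1790.
Player K's bid $280 is not the highest, so Player K loses, pays nothing, and earns zero payoff.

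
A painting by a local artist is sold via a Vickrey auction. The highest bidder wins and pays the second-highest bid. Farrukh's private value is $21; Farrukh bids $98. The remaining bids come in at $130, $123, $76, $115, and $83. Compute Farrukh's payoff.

Payoff = $0.

Highest competing bid: $130.
Farrukh's bid $98 is not the highest, so Farrukh loses, pays nothing, and earns zero payoff.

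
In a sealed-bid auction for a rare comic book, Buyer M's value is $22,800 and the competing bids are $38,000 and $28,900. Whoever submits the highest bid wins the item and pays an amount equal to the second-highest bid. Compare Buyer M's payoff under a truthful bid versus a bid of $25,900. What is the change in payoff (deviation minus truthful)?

The highest competing bid is $38,000.
Bidding truthfully at $22,800: the top bid is $38,000 (a rival), so Buyer M loses. Payoff = $0.
Bidding $25,900: the top bid is $38,000 (a rival), so Buyer M loses. Payoff = $0.
Change = $0 − $0 = $0.
The bid only affects whether you win, not the price — here both bids land on the same side of the top rival bid, so the deviation is payoff-neutral.

$0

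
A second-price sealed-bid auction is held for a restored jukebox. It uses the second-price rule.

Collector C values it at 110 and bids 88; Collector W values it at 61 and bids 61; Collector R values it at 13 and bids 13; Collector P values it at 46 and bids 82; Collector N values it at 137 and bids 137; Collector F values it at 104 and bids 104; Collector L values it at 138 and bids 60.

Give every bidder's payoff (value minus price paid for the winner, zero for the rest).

Collector C 0, Collector W 0, Collector R 0, Collector P 0, Collector N 33, Collector F 0, Collector L 0.

Sorted high to low: Collector N 137; Collector F 104; Collector C 88; Collector P 82; Collector W 61; Collector L 60; Collector R 13.
Collector N has the top bid and wins; the price is the second-highest bid, 104.
Collector N's payoff = 137 − 104 = 33. All other bidders lose, so their payoff is 0.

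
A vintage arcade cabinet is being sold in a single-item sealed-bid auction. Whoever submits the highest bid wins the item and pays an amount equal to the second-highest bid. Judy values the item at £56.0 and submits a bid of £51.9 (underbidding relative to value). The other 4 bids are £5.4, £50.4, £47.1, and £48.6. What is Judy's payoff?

Highest competing bid: £50.4.
Judy's bid £51.9 is the highest overall, so Judy wins and pays the second-highest bid, £50.4.
Payoff = value − price = £56.0 − £50.4 = £5.6.

£5.6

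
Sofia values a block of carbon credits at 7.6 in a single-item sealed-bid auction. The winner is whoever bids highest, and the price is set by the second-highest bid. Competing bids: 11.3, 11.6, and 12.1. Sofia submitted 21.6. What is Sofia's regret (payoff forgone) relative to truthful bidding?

The highest competing bid is 12.1.
Bidding truthfully at 7.6: the top bid is 12.1 (a rival), so Sofia loses. Payoff = 0.0.
Bidding 21.6: Sofia has the top bid, wins, and pays the second-highest bid 12.1. Payoff = 7.6 − 12.1 = -4.5.
Regret = truthful payoff − actual payoff = 0.0 − -4.5 = 4.5.

4.5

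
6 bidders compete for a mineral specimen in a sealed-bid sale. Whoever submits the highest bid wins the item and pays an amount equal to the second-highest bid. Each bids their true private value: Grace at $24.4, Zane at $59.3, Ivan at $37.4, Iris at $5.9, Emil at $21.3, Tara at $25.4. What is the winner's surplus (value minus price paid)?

Bids in descending order: Zane $59.3 > Ivan $37.4 > Tara $25.4 > Grace $24.4 > Emil $21.3 > Iris $5.9.
Zane wins with the top bid and pays the second-highest, $37.4.
Surplus = $59.3 − $37.4 = $21.9.

Winner's surplus: $21.9.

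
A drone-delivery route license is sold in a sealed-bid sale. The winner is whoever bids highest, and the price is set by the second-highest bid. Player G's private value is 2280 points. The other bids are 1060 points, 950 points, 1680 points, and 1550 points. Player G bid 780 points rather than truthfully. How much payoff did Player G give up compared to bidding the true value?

The highest competing bid is 1680 points.
Bidding truthfully at 2280 points: Player G has the top bid, wins, and pays the second-highest bid 1680 points. Payoff = 2280 points − 1680 points = 600 points.
Bidding 780 points: the top bid is 1680 points (a rival), so Player G loses. Payoff = 0 points.
Regret = truthful payoff − actual payoff = 600 points − 0 points = 600 points.
Deviating from a truthful bid can only lose payoff in a second-price auction — never gain.

Regret: 600 points.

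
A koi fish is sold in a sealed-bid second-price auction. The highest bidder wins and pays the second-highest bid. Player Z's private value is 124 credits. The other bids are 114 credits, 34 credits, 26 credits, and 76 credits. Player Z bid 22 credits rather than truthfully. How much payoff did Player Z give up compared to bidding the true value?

10 credits

The highest competing bid is 114 credits.
Bidding truthfully at 124 credits: Player Z has the top bid, wins, and pays the second-highest bid 114 credits. Payoff = 124 credits − 114 credits = 10 credits.
Bidding 22 credits: the top bid is 114 credits (a rival), so Player Z loses. Payoff = 0 credits.
Regret = truthful payoff − actual payoff = 10 credits − 0 credits = 10 credits.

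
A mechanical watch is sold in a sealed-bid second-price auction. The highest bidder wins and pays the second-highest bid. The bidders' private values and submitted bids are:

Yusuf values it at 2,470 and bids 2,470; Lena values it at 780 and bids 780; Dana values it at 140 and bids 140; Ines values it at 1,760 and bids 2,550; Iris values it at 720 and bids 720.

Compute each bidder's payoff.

Yusuf 0, Lena 0, Dana 0, Ines -710, Iris 0.

Sorted high to low: Ines 2,550 > Yusuf 2,470 > Lena 780 > Iris 720 > Dana 140.
Ines has the top bid and wins; the price is the second-highest bid, 2,470.
Ines's payoff = 1,760 − 2,470 = -710. All other bidders lose, so their payoff is 0.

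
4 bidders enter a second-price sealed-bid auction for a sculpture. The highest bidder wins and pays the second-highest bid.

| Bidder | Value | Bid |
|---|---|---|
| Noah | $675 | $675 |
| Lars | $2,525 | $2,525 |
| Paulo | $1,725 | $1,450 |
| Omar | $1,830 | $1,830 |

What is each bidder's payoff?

Payoffs: Noah $0, Lars $695, Paulo $0, Omar $0.

Bids in descending order: Lars $2,525; Omar $1,830; Paulo $1,450; Noah $675.
Lars has the top bid and wins; the price is the second-highest bid, $1,830.
Lars's payoff = $2,525 − $1,830 = $695. All other bidders lose, so their payoff is 0.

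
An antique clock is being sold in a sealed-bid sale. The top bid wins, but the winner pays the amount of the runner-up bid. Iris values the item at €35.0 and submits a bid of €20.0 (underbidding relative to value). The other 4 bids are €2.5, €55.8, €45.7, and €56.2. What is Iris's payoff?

Highest competing bid: €56.2.
Iris's bid €20.0 is not the highest, so Iris loses, pays nothing, and earns zero payoff.

Iris's payoff: €0.0.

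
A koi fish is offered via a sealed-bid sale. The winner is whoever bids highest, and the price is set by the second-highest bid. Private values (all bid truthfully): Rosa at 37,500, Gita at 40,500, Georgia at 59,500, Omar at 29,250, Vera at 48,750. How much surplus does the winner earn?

Surplus = 10,750.

Bids in descending order: Georgia 59,500; Vera 48,750; Gita 40,500; Rosa 37,500; Omar 29,250.
Georgia wins with the top bid and pays the second-highest, 48,750.
Surplus = 59,500 − 48,750 = 10,750.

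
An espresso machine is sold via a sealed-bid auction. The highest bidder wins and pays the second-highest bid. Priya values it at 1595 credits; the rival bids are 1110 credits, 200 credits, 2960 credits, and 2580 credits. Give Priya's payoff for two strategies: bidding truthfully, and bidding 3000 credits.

The highest competing bid is 2960 credits.
Bidding truthfully at 1595 credits: the top bid is 2960 credits (a rival), so Priya loses. Payoff = 0 credits.
Bidding 3000 credits: Priya has the top bid, wins, and pays the second-highest bid 2960 credits. Payoff = 1595 credits − 2960 credits = -1365 credits.

Truthful: 0 credits; alternative: -1365 credits.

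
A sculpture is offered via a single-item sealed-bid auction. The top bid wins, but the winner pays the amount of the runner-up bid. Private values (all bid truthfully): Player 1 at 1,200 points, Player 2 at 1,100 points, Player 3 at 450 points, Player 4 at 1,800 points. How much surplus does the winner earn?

Ranking the bids: Player 4 1,800 points > Player 1 1,200 points > Player 2 1,100 points > Player 3 450 points.
Player 4 wins with the top bid and pays the second-highest, 1,200 points.
Surplus = 1,800 points − 1,200 points = 600 points.

Surplus = 600 points.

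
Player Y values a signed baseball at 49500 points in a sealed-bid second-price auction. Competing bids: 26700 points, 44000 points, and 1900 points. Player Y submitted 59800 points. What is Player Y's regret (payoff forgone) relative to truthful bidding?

The highest competing bid is 44000 points.
Bidding truthfully at 49500 points: Player Y has the top bid, wins, and pays the second-highest bid 44000 points. Payoff = 49500 points − 44000 points = 5500 points.
Bidding 59800 points: Player Y has the top bid, wins, and pays the second-highest bid 44000 points. Payoff = 49500 points − 44000 points = 5500 points.
Regret = truthful payoff − actual payoff = 5500 points − 5500 points = 0 points.

Payoff forgone: 0 points.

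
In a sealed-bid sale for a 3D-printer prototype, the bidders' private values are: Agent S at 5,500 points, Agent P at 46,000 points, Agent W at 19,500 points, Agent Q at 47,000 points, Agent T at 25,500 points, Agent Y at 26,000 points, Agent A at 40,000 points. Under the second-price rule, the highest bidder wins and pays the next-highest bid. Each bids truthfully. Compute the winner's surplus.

Winner's surplus: 1,000 points.

Ordered from highest: Agent Q 47,000 points, then Agent P 46,000 points, then Agent A 40,000 points, then Agent Y 26,000 points, then Agent T 25,500 points, then Agent W 19,500 points, then Agent S 5,500 points.
Agent Q wins with the top bid and pays the second-highest, 46,000 points.
Surplus = 47,000 points − 46,000 points = 1,000 points.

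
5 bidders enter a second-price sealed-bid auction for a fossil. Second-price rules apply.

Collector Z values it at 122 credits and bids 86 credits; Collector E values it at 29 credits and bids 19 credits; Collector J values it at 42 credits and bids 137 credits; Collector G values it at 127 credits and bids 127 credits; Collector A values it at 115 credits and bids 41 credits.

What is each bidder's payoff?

Ranking the bids: Collector J 137 credits > Collector G 127 credits > Collector Z 86 credits > Collector A 41 credits > Collector E 19 credits.
Collector J has the top bid and wins; the price is the second-highest bid, 127 credits.
Collector J's payoff = 42 credits − 127 credits = -85 credits. All other bidders lose, so their payoff is 0.

Payoffs: Collector Z 0 credits, Collector E 0 credits, Collector J -85 credits, Collector G 0 credits, Collector A 0 credits.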